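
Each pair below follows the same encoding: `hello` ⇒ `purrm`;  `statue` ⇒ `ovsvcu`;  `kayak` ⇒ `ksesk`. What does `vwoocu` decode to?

h(7)→p(15) and e(4)→u(20) fit y≡7x+18 (mod 26); the inverse of 7 mod 26 is 15. Each letter's alphabet position (a=0..z=25) is mapped through 7·x+18 mod 26 — an affine cipher.
Reversing it on vwoocu: v(21)→15·(21−18)≡19=t; w(22)→15·(22−18)≡8=i; o(14)→15·(14−18)≡18=s; o(14)→15·(14−18)≡18=s; c(2)→15·(2−18)≡20=u; u(20)→15·(20−18)≡4=e (all mod 26).

tissue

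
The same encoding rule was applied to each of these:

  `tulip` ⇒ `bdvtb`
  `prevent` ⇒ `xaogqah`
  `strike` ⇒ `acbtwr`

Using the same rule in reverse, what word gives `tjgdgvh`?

In tulip: t→b is +8, u→d is +9, l→v is +10, i→t is +11 — the shift increases by 1 each position. The shift increases by 1 at each position, starting from +8: 8, 9, 10, ….
Reversing it on tjgdgvh: t−8=l, j−9=a, g−10=w, d−11=s, g−12=u, v−13=i, h−14=t.

lawsuit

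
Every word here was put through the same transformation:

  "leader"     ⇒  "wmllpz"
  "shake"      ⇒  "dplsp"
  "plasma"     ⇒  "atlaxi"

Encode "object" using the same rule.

Shifts by position in leader: pos 0: l→w (+11), pos 1: e→m (+8), pos 2: a→l (+11), pos 3: d→l (+8) — repeating every 2. A repeating key of period 2 is used — shifts +11, +8 over and over.
On object: o+11=z, b+8=j, j+11=u, e+8=m, c+11=n, t+8=b.

zjumnb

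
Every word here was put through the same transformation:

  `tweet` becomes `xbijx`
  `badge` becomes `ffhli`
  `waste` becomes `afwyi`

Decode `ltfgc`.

The shifts repeat in a cycle of length 2: positions 0,1,… shift by +4, +5, then the pattern repeats.
Undoing it on ltfgc: l−4=h, t−5=o, f−4=b, g−5=b, c−4=y.

hobby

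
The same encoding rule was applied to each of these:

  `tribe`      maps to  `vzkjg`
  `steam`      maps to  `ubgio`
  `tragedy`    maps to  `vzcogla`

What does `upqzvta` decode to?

A repeating key of period 2 is used — shifts +2, +8 over and over.
Undoing it on upqzvta: u−2=s, p−8=h, q−2=o, z−8=r, v−2=t, t−8=l, a−2=y.

shortly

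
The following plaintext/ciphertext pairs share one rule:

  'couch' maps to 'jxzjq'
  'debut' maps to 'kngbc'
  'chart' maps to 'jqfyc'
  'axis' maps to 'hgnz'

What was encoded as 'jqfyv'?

charm

Shifts by position in couch: pos 0: c→j (+7), pos 1: o→x (+9), pos 2: u→z (+5), pos 3: c→j (+7), pos 4: h→q (+9) — repeating every 3. The shifts repeat in a cycle of length 3: positions 0,1,… shift by +7, +9, +5, then the pattern repeats.
Reversing it on jqfyv: j−7=c, q−9=h, f−5=a, y−7=r, v−9=m.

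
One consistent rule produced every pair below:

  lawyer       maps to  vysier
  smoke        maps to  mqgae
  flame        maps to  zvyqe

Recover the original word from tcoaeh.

l(11)→v(21) and a(0)→y(24) fit y≡21x+24 (mod 26); the inverse of 21 mod 26 is 5. Treating letters as 0–25, the rule is x ↦ 21x + 24 (mod 26).
Reversing it on tcoaeh: t(19)→5·(19−24)≡1=b; c(2)→5·(2−24)≡20=u; o(14)→5·(14−24)≡2=c; a(0)→5·(0−24)≡10=k; e(4)→5·(4−24)≡4=e; h(7)→5·(7−24)≡19=t (all mod 26).

bucket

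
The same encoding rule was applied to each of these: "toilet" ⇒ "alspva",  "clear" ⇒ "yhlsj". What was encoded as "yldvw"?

power

The output letters match the input read backwards, each shifted +7: toilet reversed is teliot. The word is reversed, then every letter is shifted forward by 7.
Reversing it on yldvw: shift back: y−7=r, l−7=e, d−7=w, v−7=o, w−7=p → rewop; then reverse → power.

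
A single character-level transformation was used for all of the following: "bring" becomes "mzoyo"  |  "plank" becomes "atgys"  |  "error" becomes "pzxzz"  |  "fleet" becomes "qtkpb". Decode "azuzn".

proof

Shifts by position in bring: pos 0: b→m (+11), pos 1: r→z (+8), pos 2: i→o (+6), pos 3: n→y (+11), pos 4: g→o (+8) — repeating every 3. It's a Vigenère-style cipher with numeric key [11,8,6]: position i shifts by key[i mod 3].
Undoing it on azuzn: a−11=p, z−8=r, u−6=o, z−11=o, n−8=f.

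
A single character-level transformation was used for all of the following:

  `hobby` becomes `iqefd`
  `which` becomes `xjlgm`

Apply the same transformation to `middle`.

nkghqk

In hobby: h→i is +1, o→q is +2, b→e is +3, b→f is +4 — the shift increases by 1 each position. Each letter shifts forward by (position + 1), i.e. 1, 2, 3, … — the shift grows by one for each successive letter.
Applying it to middle: m+1=n, i+2=k, d+3=g, d+4=h, l+5=q, e+6=k.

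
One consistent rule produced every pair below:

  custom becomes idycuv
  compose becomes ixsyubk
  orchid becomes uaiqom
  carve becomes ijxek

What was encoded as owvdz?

Shifts by position in custom: pos 0: c→i (+6), pos 1: u→d (+9), pos 2: s→y (+6), pos 3: t→c (+9) — repeating every 2. A repeating key of period 2 is used — shifts +6, +9 over and over.
Reversing it on owvdz: o−6=i, w−9=n, v−6=p, d−9=u, z−6=t.

input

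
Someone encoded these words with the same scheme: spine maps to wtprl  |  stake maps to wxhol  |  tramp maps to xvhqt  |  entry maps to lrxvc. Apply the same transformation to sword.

The shift depends on letter class: consonant s→w is +4, but vowel i→p is +7. The rule splits by letter class: vowels +7, consonants +4.
For sword: s(cons)+4=w, w(cons)+4=a, o(vowel)+7=v, r(cons)+4=v, d(cons)+4=h.

wavvh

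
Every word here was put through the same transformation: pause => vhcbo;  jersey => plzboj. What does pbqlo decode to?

In pause: p→v is +6, a→h is +7, u→c is +8, s→b is +9 — the shift increases by 1 each position. The shift increases by 1 at each position, starting from +6: 6, 7, 8, ….
Undoing it on pbqlo: p−6=j, b−7=u, q−8=i, l−9=c, o−10=e.

juice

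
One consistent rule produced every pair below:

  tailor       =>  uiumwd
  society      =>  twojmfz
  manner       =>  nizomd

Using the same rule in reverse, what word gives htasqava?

Shifts by position in tailor: pos 0: t→u (+1), pos 1: a→i (+8), pos 2: i→u (+12), pos 3: l→m (+1), pos 4: o→w (+8), pos 5: r→d (+12) — repeating every 3. The shifts repeat in a cycle of length 3: positions 0,1,… shift by +1, +8, +12, then the pattern repeats.
Decoding htasqava: h−1=g, t−8=l, a−12=o, s−1=r, q−8=i, a−12=o, v−1=u, a−8=s.

glorious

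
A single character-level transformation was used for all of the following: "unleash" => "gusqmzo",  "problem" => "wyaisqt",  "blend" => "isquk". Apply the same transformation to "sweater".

The shift depends on letter class: consonant n→u is +7, but vowel u→g is +12. The rule splits by letter class: vowels +12, consonants +7.
Applying it to sweater: s(cons)+7=z, w(cons)+7=d, e(vowel)+12=q, a(vowel)+12=m, t(cons)+7=a, e(vowel)+12=q, r(cons)+7=y.

zdqmaqy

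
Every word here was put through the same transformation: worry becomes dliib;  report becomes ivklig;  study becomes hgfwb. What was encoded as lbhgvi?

oyster

Letters are reflected about the middle of the alphabet (position → 25−position): Atbash.
Undoing it on lbhgvi: l↔o, b↔y, h↔s, g↔t, v↔e, i↔r.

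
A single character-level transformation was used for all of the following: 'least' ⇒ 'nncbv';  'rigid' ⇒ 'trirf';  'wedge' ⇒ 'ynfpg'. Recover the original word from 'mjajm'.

Shifts by position in least: pos 0: l→n (+2), pos 1: e→n (+9), pos 2: a→c (+2), pos 3: s→b (+9) — repeating every 2. It's a Vigenère-style cipher with numeric key [2,9]: position i shifts by key[i mod 2].
Undoing it on mjajm: m−2=k, j−9=a, a−2=y, j−9=a, m−2=k.

kayak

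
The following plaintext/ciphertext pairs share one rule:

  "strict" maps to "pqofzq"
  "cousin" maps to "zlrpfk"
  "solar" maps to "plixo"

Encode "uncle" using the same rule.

Compare letters: s→p is +23, t→q is +23, r→o is +23 — a constant shift. Each letter is shifted forward by 23 in the alphabet (a Caesar shift of +23).
On uncle: u+23=r, n+23=k, c+23=z, l+23=i, e+23=b.

rkzib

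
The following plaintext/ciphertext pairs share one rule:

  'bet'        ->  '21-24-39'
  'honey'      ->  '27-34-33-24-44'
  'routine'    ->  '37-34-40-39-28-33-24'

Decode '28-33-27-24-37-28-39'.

inherit

b is letter #2 and maps to 21: an offset of 19. The number is (letter's place in the alphabet, a=1) + 19.
Undoing it on 28-33-27-24-37-28-39: 28→(28−19)÷1=9=i, 33→(33−19)÷1=14=n, 27→(27−19)÷1=8=h, 24→(24−19)÷1=5=e, 37→(37−19)÷1=18=r, 28→(28−19)÷1=9=i, 39→(39−19)÷1=20=t.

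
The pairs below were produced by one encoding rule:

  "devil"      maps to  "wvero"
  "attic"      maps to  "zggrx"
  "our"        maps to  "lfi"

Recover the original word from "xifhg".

Each letter is replaced by its mirror in the alphabet: a↔z, b↔y, c↔x, and so on (the Atbash cipher).
Decoding xifhg: x↔c, i↔r, f↔u, h↔s, g↔t.

crust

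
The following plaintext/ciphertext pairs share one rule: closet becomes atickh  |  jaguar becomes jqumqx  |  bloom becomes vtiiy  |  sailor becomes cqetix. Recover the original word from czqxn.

c(2)→a(0) and l(11)→t(19) fit y≡5x+16 (mod 26); the inverse of 5 mod 26 is 21. This is an affine cipher: with a=0,…,z=25, each position x becomes (5x+16) mod 26.
Undoing it on czqxn: c(2)→21·(2−16)≡18=s; z(25)→21·(25−16)≡7=h; q(16)→21·(16−16)≡0=a; x(23)→21·(23−16)≡17=r; n(13)→21·(13−16)≡15=p (all mod 26).

sharp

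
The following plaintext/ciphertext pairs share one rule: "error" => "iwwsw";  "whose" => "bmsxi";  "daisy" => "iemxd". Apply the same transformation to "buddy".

gyiid

The shift depends on letter class: consonant r→w is +5, but vowel e→i is +4. The rule splits by letter class: vowels +4, consonants +5.
For buddy: b(cons)+5=g, u(vowel)+4=y, d(cons)+5=i, d(cons)+5=i, y(cons)+5=d.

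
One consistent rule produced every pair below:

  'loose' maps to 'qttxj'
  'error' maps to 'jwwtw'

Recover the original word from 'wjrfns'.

Compare letters: l→q is +5, o→t is +5, o→t is +5 — a constant shift. Each letter is shifted forward by 5 in the alphabet (a Caesar shift of +5).
Reversing it on wjrfns: w−5=r, j−5=e, r−5=m, f−5=a, n−5=i, s−5=n.

remain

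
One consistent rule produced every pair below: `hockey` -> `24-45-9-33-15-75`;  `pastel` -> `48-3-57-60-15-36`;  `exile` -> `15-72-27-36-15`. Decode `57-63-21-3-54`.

sugar

h(#8)→24 and o(#15)→45: differences scale by 3, so n = 3·pos + 0. Each letter becomes 3×(its alphabet position, a=1..z=26).
Decoding 57-63-21-3-54: 57→(57−0)÷3=19=s, 63→(63−0)÷3=21=u, 21→(21−0)÷3=7=g, 3→(3−0)÷3=1=a, 54→(54−0)÷3=18=r.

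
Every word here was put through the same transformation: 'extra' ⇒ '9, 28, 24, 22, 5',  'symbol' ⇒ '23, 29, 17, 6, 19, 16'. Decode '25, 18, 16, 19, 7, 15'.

e is letter #5 and maps to 9: an offset of 4. Letters become their 1-based position plus 4 (so a→5, b→6, …).
Undoing it on 25, 18, 16, 19, 7, 15: 25→(25−4)÷1=21=u, 18→(18−4)÷1=14=n, 16→(16−4)÷1=12=l, 19→(19−4)÷1=15=o, 7→(7−4)÷1=3=c, 15→(15−4)÷1=11=k.

unlock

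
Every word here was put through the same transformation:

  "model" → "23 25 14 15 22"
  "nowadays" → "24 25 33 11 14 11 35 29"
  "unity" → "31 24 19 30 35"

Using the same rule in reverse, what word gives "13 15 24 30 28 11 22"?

central

m is letter #13 and maps to 23: an offset of 10. Each letter is replaced by its alphabet position (a=1..z=26) + 10.
Undoing it on 13 15 24 30 28 11 22: 13→(13−10)÷1=3=c, 15→(15−10)÷1=5=e, 24→(24−10)÷1=14=n, 30→(30−10)÷1=20=t, 28→(28−10)÷1=18=r, 11→(11−10)÷1=1=a, 22→(22−10)÷1=12=l.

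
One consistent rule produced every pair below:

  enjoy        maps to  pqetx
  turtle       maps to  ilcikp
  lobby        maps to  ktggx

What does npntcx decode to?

memory

Treating letters as 0–25, the rule is x ↦ 3x + 3 (mod 26).
Undoing it on npntcx: n(13)→9·(13−3)≡12=m; p(15)→9·(15−3)≡4=e; n(13)→9·(13−3)≡12=m; t(19)→9·(19−3)≡14=o; c(2)→9·(2−3)≡17=r; x(23)→9·(23−3)≡24=y (all mod 26).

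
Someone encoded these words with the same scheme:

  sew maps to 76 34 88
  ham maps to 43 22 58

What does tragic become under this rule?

Each letter becomes 3×(its alphabet position, a=1..z=26) + 19.
Applying it to tragic: t=20→79, r=18→73, a=1→22, g=7→40, i=9→46, c=3→28.

79 73 22 40 46 28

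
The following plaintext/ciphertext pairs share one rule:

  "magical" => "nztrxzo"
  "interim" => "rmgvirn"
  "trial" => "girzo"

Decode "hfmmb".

sunny

Letters are reflected about the middle of the alphabet (position → 25−position): Atbash.
Reversing it on hfmmb: h↔s, f↔u, m↔n, m↔n, b↔y.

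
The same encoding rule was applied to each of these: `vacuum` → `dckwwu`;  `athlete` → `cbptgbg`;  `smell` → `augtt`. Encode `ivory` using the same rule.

Two shifts are in play — +2 for a/e/i/o/u, +8 for every other letter.
For ivory: i(vowel)+2=k, v(cons)+8=d, o(vowel)+2=q, r(cons)+8=z, y(cons)+8=g.

kdqzg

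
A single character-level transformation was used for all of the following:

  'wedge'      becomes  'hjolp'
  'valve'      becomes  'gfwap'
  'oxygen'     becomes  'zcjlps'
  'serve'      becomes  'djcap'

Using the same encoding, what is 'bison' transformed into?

mndty

Shifts by position in wedge: pos 0: w→h (+11), pos 1: e→j (+5), pos 2: d→o (+11), pos 3: g→l (+5) — repeating every 2. A repeating key of period 2 is used — shifts +11, +5 over and over.
On bison: b+11=m, i+5=n, s+11=d, o+5=t, n+11=y.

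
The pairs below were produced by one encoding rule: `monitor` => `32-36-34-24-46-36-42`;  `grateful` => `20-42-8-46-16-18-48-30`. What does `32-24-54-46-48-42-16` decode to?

mixture

With a=1..z=26, the number is 2·pos + 6.
Decoding 32-24-54-46-48-42-16: 32→(32−6)÷2=13=m, 24→(24−6)÷2=9=i, 54→(54−6)÷2=24=x, 46→(46−6)÷2=20=t, 48→(48−6)÷2=21=u, 42→(42−6)÷2=18=r, 16→(16−6)÷2=5=e.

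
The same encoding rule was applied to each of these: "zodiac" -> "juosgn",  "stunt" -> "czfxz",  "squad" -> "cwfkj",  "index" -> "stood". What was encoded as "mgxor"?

Shifts by position in zodiac: pos 0: z→j (+10), pos 1: o→u (+6), pos 2: d→o (+11), pos 3: i→s (+10), pos 4: a→g (+6), pos 5: c→n (+11) — repeating every 3. It's a Vigenère-style cipher with numeric key [10,6,11]: position i shifts by key[i mod 3].
Undoing it on mgxor: m−10=c, g−6=a, x−11=m, o−10=e, r−6=l.

camel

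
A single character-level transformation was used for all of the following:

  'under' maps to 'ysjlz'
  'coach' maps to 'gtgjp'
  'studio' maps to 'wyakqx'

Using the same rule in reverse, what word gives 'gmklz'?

The shift increases by 1 at each position, starting from +4: 4, 5, 6, ….
Decoding gmklz: g−4=c, m−5=h, k−6=e, l−7=e, z−8=r.

cheer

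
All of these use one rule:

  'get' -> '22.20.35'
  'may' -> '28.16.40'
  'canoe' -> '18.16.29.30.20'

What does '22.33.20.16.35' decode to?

great

g is letter #7 and maps to 22: an offset of 15. Letters become their 1-based position plus 15 (so a→16, b→17, …).
Reversing it on 22.33.20.16.35: 22→(22−15)÷1=7=g, 33→(33−15)÷1=18=r, 20→(20−15)÷1=5=e, 16→(16−15)÷1=1=a, 35→(35−15)÷1=20=t.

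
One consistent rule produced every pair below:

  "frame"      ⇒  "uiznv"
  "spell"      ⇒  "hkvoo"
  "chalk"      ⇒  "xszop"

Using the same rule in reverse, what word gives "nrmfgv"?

minute

Each pair mirrors across the alphabet (f↔u, r↔i, a↔z): positions sum to 25. This is the alphabet-reversal cipher (Atbash): a becomes z, b becomes y, etc.
Undoing it on nrmfgv: n↔m, r↔i, m↔n, f↔u, g↔t, v↔e.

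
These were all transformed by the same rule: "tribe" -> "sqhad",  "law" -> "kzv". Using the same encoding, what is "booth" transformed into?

annsg

Compare letters: t→s is +25, r→q is +25, i→h is +25 — a constant shift. This is a Caesar cipher with shift 25.
For booth: b+25=a, o+25=n, o+25=n, t+25=s, h+25=g.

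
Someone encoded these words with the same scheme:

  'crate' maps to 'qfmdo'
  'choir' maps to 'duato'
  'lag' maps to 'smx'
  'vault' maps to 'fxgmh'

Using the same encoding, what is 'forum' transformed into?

ygdar

The output letters match the input read backwards, each shifted +12: crate reversed is etarc. The word is reversed, then every letter is shifted forward by 12.
For forum: reverse → murof; then shift: m+12=y, u+12=g, r+12=d, o+12=a, f+12=r.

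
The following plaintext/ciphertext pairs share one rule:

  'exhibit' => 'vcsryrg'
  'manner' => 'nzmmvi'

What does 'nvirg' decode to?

merit

Each pair mirrors across the alphabet (e↔v, x↔c, h↔s): positions sum to 25. This is the alphabet-reversal cipher (Atbash): a becomes z, b becomes y, etc.
Reversing it on nvirg: n↔m, v↔e, i↔r, r↔i, g↔t.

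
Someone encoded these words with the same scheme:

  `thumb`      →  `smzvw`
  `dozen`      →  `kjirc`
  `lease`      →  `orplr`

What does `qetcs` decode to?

t(19)→s(18) and h(7)→m(12) fit y≡7x+15 (mod 26); the inverse of 7 mod 26 is 15. Each letter's alphabet position (a=0..z=25) is mapped through 7·x+15 mod 26 — an affine cipher.
Reversing it on qetcs: q(16)→15·(16−15)≡15=p; e(4)→15·(4−15)≡17=r; t(19)→15·(19−15)≡8=i; c(2)→15·(2−15)≡13=n; s(18)→15·(18−15)≡19=t (all mod 26).

print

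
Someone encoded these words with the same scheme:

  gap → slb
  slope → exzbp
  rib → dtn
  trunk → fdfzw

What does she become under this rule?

etp

Vowels shift forward by 11 and consonants shift forward by 12.
On she: s(cons)+12=e, h(cons)+12=t, e(vowel)+11=p.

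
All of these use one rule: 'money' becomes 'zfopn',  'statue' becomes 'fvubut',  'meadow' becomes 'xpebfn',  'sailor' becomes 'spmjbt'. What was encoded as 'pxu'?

The output letters match the input read backwards, each shifted +1: money reversed is yenom. Read the word backwards and shift each letter +1.
Undoing it on pxu: shift back: p−1=o, x−1=w, u−1=t → owt; then reverse → two.

two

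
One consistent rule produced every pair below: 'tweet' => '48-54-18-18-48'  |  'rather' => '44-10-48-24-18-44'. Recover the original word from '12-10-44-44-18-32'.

With a=1..z=26, the number is 2·pos + 8.
Reversing it on 12-10-44-44-18-32: 12→(12−8)÷2=2=b, 10→(10−8)÷2=1=a, 44→(44−8)÷2=18=r, 44→(44−8)÷2=18=r, 18→(18−8)÷2=5=e, 32→(32−8)÷2=12=l.

barrel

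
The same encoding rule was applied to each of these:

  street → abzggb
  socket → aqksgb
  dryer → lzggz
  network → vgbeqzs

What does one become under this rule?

qvg

The shift depends on letter class: consonant s→a is +8, but vowel e→g is +2. Vowels shift forward by 2 and consonants shift forward by 8.
For one: o(vowel)+2=q, n(cons)+8=v, e(vowel)+2=g.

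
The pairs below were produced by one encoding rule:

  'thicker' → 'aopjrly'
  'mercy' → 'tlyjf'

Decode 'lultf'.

enemy

Compare letters: t→a is +7, h→o is +7, i→p is +7 — a constant shift. It's a constant shift of +7 (ROT7).
Undoing it on lultf: l−7=e, u−7=n, l−7=e, t−7=m, f−7=y.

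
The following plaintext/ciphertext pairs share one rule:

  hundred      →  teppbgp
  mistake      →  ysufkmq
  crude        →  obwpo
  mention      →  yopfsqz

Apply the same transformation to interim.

uxvqbky

Shifts by position in hundred: pos 0: h→t (+12), pos 1: u→e (+10), pos 2: n→p (+2), pos 3: d→p (+12), pos 4: r→b (+10), pos 5: e→g (+2) — repeating every 3. It's a Vigenère-style cipher with numeric key [12,10,2]: position i shifts by key[i mod 3].
Applying it to interim: i+12=u, n+10=x, t+2=v, e+12=q, r+10=b, i+2=k, m+12=y.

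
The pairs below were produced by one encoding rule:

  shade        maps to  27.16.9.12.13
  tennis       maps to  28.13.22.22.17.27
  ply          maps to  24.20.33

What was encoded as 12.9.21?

Each letter is replaced by its alphabet position (a=1..z=26) + 8.
Reversing it on 12.9.21: 12→(12−8)÷1=4=d, 9→(9−8)÷1=1=a, 21→(21−8)÷1=13=m.

dam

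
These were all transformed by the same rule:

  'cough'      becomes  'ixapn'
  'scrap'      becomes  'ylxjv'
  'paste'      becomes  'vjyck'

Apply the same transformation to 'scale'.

ylguk

Shifts by position in cough: pos 0: c→i (+6), pos 1: o→x (+9), pos 2: u→a (+6), pos 3: g→p (+9) — repeating every 2. A repeating key of period 2 is used — shifts +6, +9 over and over.
For scale: s+6=y, c+9=l, a+6=g, l+9=u, e+6=k.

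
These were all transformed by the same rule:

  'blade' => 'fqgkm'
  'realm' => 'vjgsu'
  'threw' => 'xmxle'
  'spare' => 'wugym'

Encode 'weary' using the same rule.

In blade: b→f is +4, l→q is +5, a→g is +6, d→k is +7 — the shift increases by 1 each position. The shift increases by 1 at each position, starting from +4: 4, 5, 6, ….
Applying it to weary: w+4=a, e+5=j, a+6=g, r+7=y, y+8=g.

ajgyg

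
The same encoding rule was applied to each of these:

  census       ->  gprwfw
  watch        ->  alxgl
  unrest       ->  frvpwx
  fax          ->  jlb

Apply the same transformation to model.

qzhpp

Two shifts are in play — +11 for a/e/i/o/u, +4 for every other letter.
For model: m(cons)+4=q, o(vowel)+11=z, d(cons)+4=h, e(vowel)+11=p, l(cons)+4=p.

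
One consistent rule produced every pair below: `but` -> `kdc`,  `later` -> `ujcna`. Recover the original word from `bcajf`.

Compare letters: b→k is +9, u→d is +9, t→c is +9 — a constant shift. Every letter moves 9 places later in the alphabet, wrapping around z→a.
Undoing it on bcajf: b−9=s, c−9=t, a−9=r, j−9=a, f−9=w.

straw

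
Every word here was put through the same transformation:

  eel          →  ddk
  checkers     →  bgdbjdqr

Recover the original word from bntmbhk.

Compare letters: e→d is +25, e→d is +25, l→k is +25 — a constant shift. Every letter moves 25 places later in the alphabet, wrapping around z→a.
Decoding bntmbhk: b−25=c, n−25=o, t−25=u, m−25=n, b−25=c, h−25=i, k−25=l.

council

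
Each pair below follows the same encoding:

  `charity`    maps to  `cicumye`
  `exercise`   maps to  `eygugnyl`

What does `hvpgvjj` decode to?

The shift increases by 1 at each position, starting from +0: 0, 1, 2, ….
Reversing it on hvpgvjj: h−0=h, v−1=u, p−2=n, g−3=d, v−4=r, j−5=e, j−6=d.

hundred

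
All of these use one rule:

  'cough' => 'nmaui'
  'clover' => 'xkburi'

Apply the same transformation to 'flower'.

The output letters match the input read backwards, each shifted +6: cough reversed is hguoc. Read the word backwards and shift each letter +6.
Applying it to flower: reverse → rewolf; then shift: r+6=x, e+6=k, w+6=c, o+6=u, l+6=r, f+6=l.

xkcurl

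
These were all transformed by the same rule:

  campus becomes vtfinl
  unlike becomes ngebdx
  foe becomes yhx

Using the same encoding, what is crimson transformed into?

vkbflhg

This is a Caesar cipher with shift 19.
For crimson: c+19=v, r+19=k, i+19=b, m+19=f, s+19=l, o+19=h, n+19=g.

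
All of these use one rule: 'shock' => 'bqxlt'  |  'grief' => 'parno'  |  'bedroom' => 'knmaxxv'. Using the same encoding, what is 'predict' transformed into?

Each letter is shifted forward by 9 in the alphabet (a Caesar shift of +9).
On predict: p+9=y, r+9=a, e+9=n, d+9=m, i+9=r, c+9=l, t+9=c.

yanmrlc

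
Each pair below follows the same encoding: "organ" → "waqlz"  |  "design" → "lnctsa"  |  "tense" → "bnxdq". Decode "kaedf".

Letter i (0-indexed) is shifted by i+8, so successive shifts are 8, 9, 10, ….
Decoding kaedf: k−8=c, a−9=r, e−10=u, d−11=s, f−12=t.

crust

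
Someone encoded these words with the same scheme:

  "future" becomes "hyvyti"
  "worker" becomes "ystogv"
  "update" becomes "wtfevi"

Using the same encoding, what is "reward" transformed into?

Shifts by position in future: pos 0: f→h (+2), pos 1: u→y (+4), pos 2: t→v (+2), pos 3: u→y (+4) — repeating every 2. It's a Vigenère-style cipher with numeric key [2,4]: position i shifts by key[i mod 2].
Applying it to reward: r+2=t, e+4=i, w+2=y, a+4=e, r+2=t, d+4=h.

tiyeth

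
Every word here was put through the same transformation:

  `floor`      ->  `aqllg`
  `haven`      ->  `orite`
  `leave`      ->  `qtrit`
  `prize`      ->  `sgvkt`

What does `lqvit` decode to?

olive

Treating letters as 0–25, the rule is x ↦ 7x + 17 (mod 26).
Decoding lqvit: l(11)→15·(11−17)≡14=o; q(16)→15·(16−17)≡11=l; v(21)→15·(21−17)≡8=i; i(8)→15·(8−17)≡21=v; t(19)→15·(19−17)≡4=e (all mod 26).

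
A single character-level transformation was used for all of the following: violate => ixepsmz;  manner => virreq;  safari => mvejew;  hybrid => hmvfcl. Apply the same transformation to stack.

The word is reversed, then every letter is shifted forward by 4.
Applying it to stack: reverse → kcats; then shift: k+4=o, c+4=g, a+4=e, t+4=x, s+4=w.

ogexw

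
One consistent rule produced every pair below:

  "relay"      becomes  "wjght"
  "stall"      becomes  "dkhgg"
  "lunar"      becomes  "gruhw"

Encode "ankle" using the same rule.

huzgj

Treating letters as 0–25, the rule is x ↦ 7x + 7 (mod 26).
On ankle: a(0)→7·0+7≡7=h; n(13)→7·13+7≡20=u; k(10)→7·10+7≡25=z; l(11)→7·11+7≡6=g; e(4)→7·4+7≡9=j (all mod 26).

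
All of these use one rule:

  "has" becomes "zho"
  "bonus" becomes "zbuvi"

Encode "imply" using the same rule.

fswtp

The output letters match the input read backwards, each shifted +7: has reversed is sah. The word is reversed, then every letter is shifted forward by 7.
For imply: reverse → ylpmi; then shift: y+7=f, l+7=s, p+7=w, m+7=t, i+7=p.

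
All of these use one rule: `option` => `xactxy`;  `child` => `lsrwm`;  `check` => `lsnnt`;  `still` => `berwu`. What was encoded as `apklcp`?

Shifts by position in option: pos 0: o→x (+9), pos 1: p→a (+11), pos 2: t→c (+9), pos 3: i→t (+11) — repeating every 2. It's a Vigenère-style cipher with numeric key [9,11]: position i shifts by key[i mod 2].
Reversing it on apklcp: a−9=r, p−11=e, k−9=b, l−11=a, c−9=t, p−11=e.

rebate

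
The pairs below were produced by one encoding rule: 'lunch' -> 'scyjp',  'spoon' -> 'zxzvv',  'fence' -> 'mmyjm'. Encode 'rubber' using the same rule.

Shifts by position in lunch: pos 0: l→s (+7), pos 1: u→c (+8), pos 2: n→y (+11), pos 3: c→j (+7), pos 4: h→p (+8) — repeating every 3. A repeating key of period 3 is used — shifts +7, +8, +11 over and over.
Applying it to rubber: r+7=y, u+8=c, b+11=m, b+7=i, e+8=m, r+11=c.

ycmimc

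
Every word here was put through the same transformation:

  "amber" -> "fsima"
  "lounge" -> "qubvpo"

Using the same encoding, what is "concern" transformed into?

huuknby

In amber: a→f is +5, m→s is +6, b→i is +7, e→m is +8 — the shift increases by 1 each position. The shift increases by 1 at each position, starting from +5: 5, 6, 7, ….
For concern: c+5=h, o+6=u, n+7=u, c+8=k, e+9=n, r+10=b, n+11=y.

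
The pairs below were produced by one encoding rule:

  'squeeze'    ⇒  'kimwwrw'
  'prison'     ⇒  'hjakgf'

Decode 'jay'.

Compare letters: s→k is +18, q→i is +18, u→m is +18 — a constant shift. Every letter moves 18 places later in the alphabet, wrapping around z→a.
Decoding jay: j−18=r, a−18=i, y−18=g.

rig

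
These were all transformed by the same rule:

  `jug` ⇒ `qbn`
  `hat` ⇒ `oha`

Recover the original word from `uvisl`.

noble

Compare letters: j→q is +7, u→b is +7, g→n is +7 — a constant shift. It's a constant shift of +7 (ROT7).
Decoding uvisl: u−7=n, v−7=o, i−7=b, s−7=l, l−7=e.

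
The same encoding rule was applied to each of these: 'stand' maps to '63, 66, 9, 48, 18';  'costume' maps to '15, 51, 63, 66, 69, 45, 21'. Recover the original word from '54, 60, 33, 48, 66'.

print

With a=1..z=26, the number is 3·pos + 6.
Undoing it on 54, 60, 33, 48, 66: 54→(54−6)÷3=16=p, 60→(60−6)÷3=18=r, 33→(33−6)÷3=9=i, 48→(48−6)÷3=14=n, 66→(66−6)÷3=20=t.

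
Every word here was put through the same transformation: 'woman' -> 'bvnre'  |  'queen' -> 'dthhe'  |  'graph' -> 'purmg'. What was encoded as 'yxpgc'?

w(22)→b(1) and o(14)→v(21) fit y≡17x+17 (mod 26); the inverse of 17 mod 26 is 23. Treating letters as 0–25, the rule is x ↦ 17x + 17 (mod 26).
Reversing it on yxpgc: y(24)→23·(24−17)≡5=f; x(23)→23·(23−17)≡8=i; p(15)→23·(15−17)≡6=g; g(6)→23·(6−17)≡7=h; c(2)→23·(2−17)≡19=t (all mod 26).

fight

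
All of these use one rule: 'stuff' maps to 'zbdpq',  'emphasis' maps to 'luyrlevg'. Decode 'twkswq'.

The shift increases by 1 at each position, starting from +7: 7, 8, 9, ….
Reversing it on twkswq: t−7=m, w−8=o, k−9=b, s−10=i, w−11=l, q−12=e.

mobile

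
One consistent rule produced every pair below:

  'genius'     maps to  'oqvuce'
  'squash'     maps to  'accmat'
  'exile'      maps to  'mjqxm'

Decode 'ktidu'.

Shifts by position in genius: pos 0: g→o (+8), pos 1: e→q (+12), pos 2: n→v (+8), pos 3: i→u (+12) — repeating every 2. It's a Vigenère-style cipher with numeric key [8,12]: position i shifts by key[i mod 2].
Undoing it on ktidu: k−8=c, t−12=h, i−8=a, d−12=r, u−8=m.

charm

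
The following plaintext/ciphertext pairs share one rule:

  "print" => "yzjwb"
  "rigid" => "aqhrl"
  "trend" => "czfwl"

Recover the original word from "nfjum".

exile

The shifts repeat in a cycle of length 3: positions 0,1,… shift by +9, +8, +1, then the pattern repeats.
Decoding nfjum: n−9=e, f−8=x, j−1=i, u−9=l, m−8=e.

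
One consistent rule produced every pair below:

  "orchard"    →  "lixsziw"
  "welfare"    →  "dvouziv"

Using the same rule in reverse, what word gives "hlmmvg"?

Each pair mirrors across the alphabet (o↔l, r↔i, c↔x): positions sum to 25. Letters are reflected about the middle of the alphabet (position → 25−position): Atbash.
Reversing it on hlmmvg: h↔s, l↔o, m↔n, m↔n, v↔e, g↔t.

sonnet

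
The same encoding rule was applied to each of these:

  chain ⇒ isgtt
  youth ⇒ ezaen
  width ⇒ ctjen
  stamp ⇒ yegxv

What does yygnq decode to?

Shifts by position in chain: pos 0: c→i (+6), pos 1: h→s (+11), pos 2: a→g (+6), pos 3: i→t (+11) — repeating every 2. A repeating key of period 2 is used — shifts +6, +11 over and over.
Undoing it on yygnq: y−6=s, y−11=n, g−6=a, n−11=c, q−6=k.

snack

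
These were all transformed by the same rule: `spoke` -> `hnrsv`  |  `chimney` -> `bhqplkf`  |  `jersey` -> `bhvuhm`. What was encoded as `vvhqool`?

The output letters match the input read backwards, each shifted +3: spoke reversed is ekops. Read the word backwards and shift each letter +3.
Undoing it on vvhqool: shift back: v−3=s, v−3=s, h−3=e, q−3=n, o−3=l, o−3=l, l−3=i → ssenlli; then reverse → illness.

illness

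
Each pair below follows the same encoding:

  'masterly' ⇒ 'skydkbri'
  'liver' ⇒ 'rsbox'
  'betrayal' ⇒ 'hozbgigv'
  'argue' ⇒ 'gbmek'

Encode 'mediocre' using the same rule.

Shifts by position in masterly: pos 0: m→s (+6), pos 1: a→k (+10), pos 2: s→y (+6), pos 3: t→d (+10) — repeating every 2. The shifts repeat in a cycle of length 2: positions 0,1,… shift by +6, +10, then the pattern repeats.
For mediocre: m+6=s, e+10=o, d+6=j, i+10=s, o+6=u, c+10=m, r+6=x, e+10=o.

sojsumxo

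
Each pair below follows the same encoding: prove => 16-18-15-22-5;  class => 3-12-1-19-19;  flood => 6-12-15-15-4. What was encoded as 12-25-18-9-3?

lyric

Letters become their 1-indexed alphabet positions: a=1 … z=26.
Undoing it on 12-25-18-9-3: 12=l, 25=y, 18=r, 9=i, 3=c.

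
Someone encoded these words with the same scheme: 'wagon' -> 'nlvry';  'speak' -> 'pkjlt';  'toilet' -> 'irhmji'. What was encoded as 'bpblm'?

w(22)→n(13) and a(0)→l(11) fit y≡19x+11 (mod 26); the inverse of 19 mod 26 is 11. This is an affine cipher: with a=0,…,z=25, each position x becomes (19x+11) mod 26.
Undoing it on bpblm: b(1)→11·(1−11)≡20=u; p(15)→11·(15−11)≡18=s; b(1)→11·(1−11)≡20=u; l(11)→11·(11−11)≡0=a; m(12)→11·(12−11)≡11=l (all mod 26).

usual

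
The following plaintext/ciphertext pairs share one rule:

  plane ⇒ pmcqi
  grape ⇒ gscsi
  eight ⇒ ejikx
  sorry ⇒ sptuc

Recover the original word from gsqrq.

groom

In plane: p→p is +0, l→m is +1, a→c is +2, n→q is +3 — the shift increases by 1 each position. Letter i (0-indexed) is shifted by i+0, so successive shifts are 0, 1, 2, ….
Undoing it on gsqrq: g−0=g, s−1=r, q−2=o, r−3=o, q−4=m.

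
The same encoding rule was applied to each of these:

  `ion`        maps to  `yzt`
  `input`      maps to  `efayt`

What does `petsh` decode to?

white

The word is reversed, then every letter is shifted forward by 11.
Reversing it on petsh: shift back: p−11=e, e−11=t, t−11=i, s−11=h, h−11=w → etihw; then reverse → white.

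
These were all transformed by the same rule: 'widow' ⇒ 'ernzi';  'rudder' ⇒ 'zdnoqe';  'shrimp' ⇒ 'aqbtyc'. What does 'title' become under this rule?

In widow: w→e is +8, i→r is +9, d→n is +10, o→z is +11 — the shift increases by 1 each position. The shift increases by 1 at each position, starting from +8: 8, 9, 10, ….
On title: t+8=b, i+9=r, t+10=d, l+11=w, e+12=q.

brdwq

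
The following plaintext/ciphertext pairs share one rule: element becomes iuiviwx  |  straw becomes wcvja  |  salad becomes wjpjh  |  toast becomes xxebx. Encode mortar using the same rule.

qxvcea

It's a Vigenère-style cipher with numeric key [4,9]: position i shifts by key[i mod 2].
On mortar: m+4=q, o+9=x, r+4=v, t+9=c, a+4=e, r+9=a.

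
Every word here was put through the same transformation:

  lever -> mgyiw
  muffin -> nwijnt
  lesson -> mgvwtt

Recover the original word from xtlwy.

wrist

Letter i (0-indexed) is shifted by i+1, so successive shifts are 1, 2, 3, ….
Undoing it on xtlwy: x−1=w, t−2=r, l−3=i, w−4=s, y−5=t.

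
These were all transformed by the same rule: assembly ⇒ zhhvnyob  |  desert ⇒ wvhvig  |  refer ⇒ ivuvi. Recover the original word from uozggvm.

flatten

This is the alphabet-reversal cipher (Atbash): a becomes z, b becomes y, etc.
Undoing it on uozggvm: u↔f, o↔l, z↔a, g↔t, g↔t, v↔e, m↔n.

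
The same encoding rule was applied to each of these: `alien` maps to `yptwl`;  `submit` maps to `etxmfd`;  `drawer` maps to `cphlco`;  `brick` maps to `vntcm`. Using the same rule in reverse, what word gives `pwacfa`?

The output letters match the input read backwards, each shifted +11: alien reversed is neila. The word is reversed, then every letter is shifted forward by 11.
Reversing it on pwacfa: shift back: p−11=e, w−11=l, a−11=p, c−11=r, f−11=u, a−11=p → elprup; then reverse → purple.

purple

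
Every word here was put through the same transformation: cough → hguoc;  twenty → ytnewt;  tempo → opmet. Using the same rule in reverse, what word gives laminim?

minimal

The output letters match the input read backwards: cough reversed is hguoc. The word is simply reversed.
Decoding laminim: then reverse → minimal.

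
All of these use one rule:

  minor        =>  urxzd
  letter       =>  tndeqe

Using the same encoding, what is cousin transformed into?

In minor: m→u is +8, i→r is +9, n→x is +10, o→z is +11 — the shift increases by 1 each position. Each letter shifts forward by (position + 8), i.e. 8, 9, 10, … — the shift grows by one for each successive letter.
Applying it to cousin: c+8=k, o+9=x, u+10=e, s+11=d, i+12=u, n+13=a.

kxedua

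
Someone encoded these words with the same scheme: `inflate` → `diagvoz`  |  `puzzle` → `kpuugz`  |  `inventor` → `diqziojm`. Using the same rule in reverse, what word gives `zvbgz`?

eagle

Compare letters: i→d is +21, n→i is +21, f→a is +21 — a constant shift. Every letter moves 21 places later in the alphabet, wrapping around z→a.
Decoding zvbgz: z−21=e, v−21=a, b−21=g, g−21=l, z−21=e.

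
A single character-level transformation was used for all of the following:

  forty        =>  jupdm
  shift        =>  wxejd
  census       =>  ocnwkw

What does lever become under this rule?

zcrcp

Each letter's alphabet position (a=0..z=25) is mapped through 7·x+0 mod 26 — an affine cipher.
For lever: l(11)→7·11+0≡25=z; e(4)→7·4+0≡2=c; v(21)→7·21+0≡17=r; e(4)→7·4+0≡2=c; r(17)→7·17+0≡15=p (all mod 26).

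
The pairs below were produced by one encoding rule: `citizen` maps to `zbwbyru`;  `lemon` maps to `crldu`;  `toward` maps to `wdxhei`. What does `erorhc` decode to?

c(2)→z(25) and i(8)→b(1) fit y≡9x+7 (mod 26); the inverse of 9 mod 26 is 3. This is an affine cipher: with a=0,…,z=25, each position x becomes (9x+7) mod 26.
Undoing it on erorhc: e(4)→3·(4−7)≡17=r; r(17)→3·(17−7)≡4=e; o(14)→3·(14−7)≡21=v; r(17)→3·(17−7)≡4=e; h(7)→3·(7−7)≡0=a; c(2)→3·(2−7)≡11=l (all mod 26).

reveal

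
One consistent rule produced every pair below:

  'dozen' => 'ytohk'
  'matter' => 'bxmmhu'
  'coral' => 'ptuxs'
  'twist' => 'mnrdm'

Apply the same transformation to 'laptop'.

d(3)→y(24) and o(14)→t(19) fit y≡9x+23 (mod 26); the inverse of 9 mod 26 is 3. Treating letters as 0–25, the rule is x ↦ 9x + 23 (mod 26).
On laptop: l(11)→9·11+23≡18=s; a(0)→9·0+23≡23=x; p(15)→9·15+23≡2=c; t(19)→9·19+23≡12=m; o(14)→9·14+23≡19=t; p(15)→9·15+23≡2=c (all mod 26).

sxcmtc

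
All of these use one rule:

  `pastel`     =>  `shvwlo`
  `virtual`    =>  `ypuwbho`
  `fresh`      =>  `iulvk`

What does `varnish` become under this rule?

yhuqpvk

The shift depends on letter class: consonant p→s is +3, but vowel a→h is +7. Two shifts are in play — +7 for a/e/i/o/u, +3 for every other letter.
Applying it to varnish: v(cons)+3=y, a(vowel)+7=h, r(cons)+3=u, n(cons)+3=q, i(vowel)+7=p, s(cons)+3=v, h(cons)+3=k.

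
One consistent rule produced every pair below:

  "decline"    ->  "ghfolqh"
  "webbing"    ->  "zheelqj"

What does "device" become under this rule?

ghylfh

It's a constant shift of +3 (ROT3).
For device: d+3=g, e+3=h, v+3=y, i+3=l, c+3=f, e+3=h.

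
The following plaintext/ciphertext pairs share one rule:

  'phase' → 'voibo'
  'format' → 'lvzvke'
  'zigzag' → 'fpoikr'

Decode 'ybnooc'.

suffer

In phase: p→v is +6, h→o is +7, a→i is +8, s→b is +9 — the shift increases by 1 each position. Letter i (0-indexed) is shifted by i+6, so successive shifts are 6, 7, 8, ….
Decoding ybnooc: y−6=s, b−7=u, n−8=f, o−9=f, o−10=e, c−11=r.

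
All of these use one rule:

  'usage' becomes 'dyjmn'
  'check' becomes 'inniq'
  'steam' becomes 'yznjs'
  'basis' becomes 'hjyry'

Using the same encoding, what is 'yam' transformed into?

The shift depends on letter class: consonant s→y is +6, but vowel u→d is +9. Vowels shift forward by 9 and consonants shift forward by 6.
For yam: y(cons)+6=e, a(vowel)+9=j, m(cons)+6=s.

ejs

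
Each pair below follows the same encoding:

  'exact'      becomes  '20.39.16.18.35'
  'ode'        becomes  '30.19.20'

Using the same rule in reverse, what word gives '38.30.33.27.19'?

world

The number is (letter's place in the alphabet, a=1) + 15.
Decoding 38.30.33.27.19: 38→(38−15)÷1=23=w, 30→(30−15)÷1=15=o, 33→(33−15)÷1=18=r, 27→(27−15)÷1=12=l, 19→(19−15)÷1=4=d.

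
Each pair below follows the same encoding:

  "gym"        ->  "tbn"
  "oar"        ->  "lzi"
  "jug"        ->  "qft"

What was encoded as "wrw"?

Letters are reflected about the middle of the alphabet (position → 25−position): Atbash.
Reversing it on wrw: w↔d, r↔i, w↔d.

did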